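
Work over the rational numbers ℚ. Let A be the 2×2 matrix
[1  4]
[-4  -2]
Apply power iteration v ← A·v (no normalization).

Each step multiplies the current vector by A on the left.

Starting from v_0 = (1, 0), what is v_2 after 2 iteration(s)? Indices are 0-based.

v_2 = (-15, 4)

v_0 = (1, 0).
v_1 = A·v_0 = (1, -4).
v_2 = A·v_1 = (-15, 4).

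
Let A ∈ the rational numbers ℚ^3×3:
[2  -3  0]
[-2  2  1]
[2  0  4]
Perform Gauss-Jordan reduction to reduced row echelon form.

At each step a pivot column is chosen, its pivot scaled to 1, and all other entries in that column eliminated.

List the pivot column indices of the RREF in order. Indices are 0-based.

pivot columns: 0, 1, 2

pivot(0,0)=2: scale R0 → (1, -3/2, 0)
  clear (1,0): R1 −= (-2)R0 → (0, -1, 1)
  clear (2,0): R2 −= (2)R0 → (0, 3, 4)
pivot(1,1)=-1: scale R1 → (0, 1, -1)
  clear (0,1): R0 −= (-3/2)R1 → (1, 0, -3/2)
  clear (2,1): R2 −= (3)R1 → (0, 0, 7)
pivot(2,2)=7: scale R2 → (0, 0, 1)
  clear (0,2): R0 −= (-3/2)R2 → (1, 0, 0)
  clear (1,2): R1 −= (-1)R2 → (0, 1, 0)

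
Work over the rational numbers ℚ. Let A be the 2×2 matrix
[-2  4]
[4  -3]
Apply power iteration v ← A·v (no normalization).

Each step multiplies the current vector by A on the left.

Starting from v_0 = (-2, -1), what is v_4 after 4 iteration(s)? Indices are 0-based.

v_0 = (-2, -1).
v_1 = A·v_0 = (0, -5).
v_2 = A·v_1 = (-20, 15).
v_3 = A·v_2 = (100, -125).
v_4 = A·v_3 = (-700, 775).

v_4 = (-700, 775)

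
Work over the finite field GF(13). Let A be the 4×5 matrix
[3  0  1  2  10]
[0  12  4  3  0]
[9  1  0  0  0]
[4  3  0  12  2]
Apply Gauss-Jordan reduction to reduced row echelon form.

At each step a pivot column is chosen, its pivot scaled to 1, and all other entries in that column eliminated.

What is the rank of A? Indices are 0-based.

rank = 4

[1] R0 /= 3  ⇒  (1, 0, 9, 5, 12)
     R2 -= 9·R0  ⇒  (0, 1, 10, 7, 9)
     R3 -= 4·R0  ⇒  (0, 3, 3, 5, 6)
[2] R1 /= 12  ⇒  (0, 1, 9, 10, 0)
     R2 -= 1·R1  ⇒  (0, 0, 1, 10, 9)
     R3 -= 3·R1  ⇒  (0, 0, 2, 1, 6)
[3] R2 /= 1  ⇒  (0, 0, 1, 10, 9)
     R0 -= 9·R2  ⇒  (1, 0, 0, 6, 9)
     R1 -= 9·R2  ⇒  (0, 1, 0, 11, 10)
     R3 -= 2·R2  ⇒  (0, 0, 0, 7, 1)
[4] R3 /= 7  ⇒  (0, 0, 0, 1, 2)
     R0 -= 6·R3  ⇒  (1, 0, 0, 0, 10)
     R1 -= 11·R3  ⇒  (0, 1, 0, 0, 1)
     R2 -= 10·R3  ⇒  (0, 0, 1, 0, 2)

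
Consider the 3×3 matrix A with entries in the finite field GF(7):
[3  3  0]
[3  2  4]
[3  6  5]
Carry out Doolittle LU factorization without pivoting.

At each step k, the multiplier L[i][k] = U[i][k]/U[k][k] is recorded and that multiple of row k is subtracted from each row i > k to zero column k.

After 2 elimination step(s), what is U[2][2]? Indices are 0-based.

Step 1: pivot at (0,0) is 3.
  row1 ← row1 − (1)·row0  ⇒  L[1][0]=1, U row1=(0, 6, 4)
  row2 ← row2 − (1)·row0  ⇒  L[2][0]=1, U row2=(0, 3, 5)
Step 2: pivot at (1,1) is 6.
  row2 ← row2 − (4)·row1  ⇒  L[2][1]=4, U row2=(0, 0, 3)

U[2][2] = 3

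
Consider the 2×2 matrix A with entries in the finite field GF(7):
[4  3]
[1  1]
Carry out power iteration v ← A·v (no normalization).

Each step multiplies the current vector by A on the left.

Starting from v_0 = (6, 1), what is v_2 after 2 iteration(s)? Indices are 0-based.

v_0 = (6, 1).
v_1 = A·v_0 = (6, 0).
v_2 = A·v_1 = (3, 6).

v_2 = (3, 6)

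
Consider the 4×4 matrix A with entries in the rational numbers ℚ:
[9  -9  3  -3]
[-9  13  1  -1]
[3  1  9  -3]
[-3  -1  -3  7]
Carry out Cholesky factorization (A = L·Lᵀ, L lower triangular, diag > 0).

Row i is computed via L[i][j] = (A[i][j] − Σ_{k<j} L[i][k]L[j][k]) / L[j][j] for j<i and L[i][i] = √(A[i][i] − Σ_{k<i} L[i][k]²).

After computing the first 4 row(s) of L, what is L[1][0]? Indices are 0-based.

Step 1: L[0][0] = √(9) = 3.
  L[1][0] = (-9) / L[0][0] = -3.
Step 2: L[1][1] = √(4) = 2.
  L[2][0] = (3) / L[0][0] = 1.
  L[2][1] = (4) / L[1][1] = 2.
Step 3: L[2][2] = √(4) = 2.
  L[3][0] = (-3) / L[0][0] = -1.
  L[3][1] = (-4) / L[1][1] = -2.
  L[3][2] = (2) / L[2][2] = 1.
Step 4: L[3][3] = √(1) = 1.

L[1][0] = -3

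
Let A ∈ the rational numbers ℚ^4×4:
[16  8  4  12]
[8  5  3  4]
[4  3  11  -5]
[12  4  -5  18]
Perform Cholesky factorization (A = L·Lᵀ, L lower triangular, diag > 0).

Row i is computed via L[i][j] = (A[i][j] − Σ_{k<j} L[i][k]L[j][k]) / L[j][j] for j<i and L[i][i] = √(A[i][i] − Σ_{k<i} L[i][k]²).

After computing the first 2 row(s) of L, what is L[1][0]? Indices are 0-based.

Step 1: L[0][0] = √(16) = 4.
  L[1][0] = (8) / L[0][0] = 2.
Step 2: L[1][1] = √(1) = 1.

L[1][0] = 2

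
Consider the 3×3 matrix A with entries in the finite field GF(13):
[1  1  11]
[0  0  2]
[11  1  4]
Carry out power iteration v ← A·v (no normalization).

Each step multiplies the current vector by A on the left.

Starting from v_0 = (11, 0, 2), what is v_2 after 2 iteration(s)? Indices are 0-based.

v_0 = (11, 0, 2).
v_1 = A·v_0 = (7, 4, 12).
v_2 = A·v_1 = (0, 11, 12).

v_2 = (0, 11, 12)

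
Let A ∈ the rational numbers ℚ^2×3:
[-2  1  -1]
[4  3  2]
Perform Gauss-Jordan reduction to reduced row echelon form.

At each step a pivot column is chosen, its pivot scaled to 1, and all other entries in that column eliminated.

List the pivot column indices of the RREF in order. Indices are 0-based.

pivot(0,0)=-2: scale R0 → (1, -1/2, 1/2)
  clear (1,0): R1 −= (4)R0 → (0, 5, 0)
pivot(1,1)=5: scale R1 → (0, 1, 0)
  clear (0,1): R0 −= (-1/2)R1 → (1, 0, 1/2)

pivot columns: 0, 1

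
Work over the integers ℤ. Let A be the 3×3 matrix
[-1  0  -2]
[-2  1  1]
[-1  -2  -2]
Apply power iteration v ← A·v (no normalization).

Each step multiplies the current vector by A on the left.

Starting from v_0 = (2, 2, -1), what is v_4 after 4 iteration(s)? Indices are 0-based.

v_0 = (2, 2, -1).
v_1 = A·v_0 = (0, -3, -4).
v_2 = A·v_1 = (8, -7, 14).
v_3 = A·v_2 = (-36, -9, -22).
v_4 = A·v_3 = (80, 41, 98).

v_4 = (80, 41, 98)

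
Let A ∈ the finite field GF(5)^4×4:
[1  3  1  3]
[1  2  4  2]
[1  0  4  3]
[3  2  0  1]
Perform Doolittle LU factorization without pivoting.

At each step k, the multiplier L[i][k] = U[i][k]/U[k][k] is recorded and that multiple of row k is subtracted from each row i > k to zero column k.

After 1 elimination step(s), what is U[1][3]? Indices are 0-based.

U[1][3] = 4

k=0: U[0][0]=1
  eliminate (1,0): mult=1, new row 1: (0, 4, 3, 4); set L[1][0]=1
  eliminate (2,0): mult=1, new row 2: (0, 2, 3, 0); set L[2][0]=1
  eliminate (3,0): mult=3, new row 3: (0, 3, 2, 2); set L[3][0]=3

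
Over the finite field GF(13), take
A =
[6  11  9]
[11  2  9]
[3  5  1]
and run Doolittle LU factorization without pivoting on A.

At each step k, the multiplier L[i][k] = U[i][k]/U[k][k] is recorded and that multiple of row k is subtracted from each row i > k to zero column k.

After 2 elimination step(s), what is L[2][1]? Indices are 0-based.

L[2][1] = 11

[col 0] pivot 6
  R1 -= 4*R0 → (0, 10, 12)  (L[1][0] := 4)
  R2 -= 7*R0 → (0, 6, 3)  (L[2][0] := 7)
[col 1] pivot 10
  R2 -= 11*R1 → (0, 0, 1)  (L[2][1] := 11)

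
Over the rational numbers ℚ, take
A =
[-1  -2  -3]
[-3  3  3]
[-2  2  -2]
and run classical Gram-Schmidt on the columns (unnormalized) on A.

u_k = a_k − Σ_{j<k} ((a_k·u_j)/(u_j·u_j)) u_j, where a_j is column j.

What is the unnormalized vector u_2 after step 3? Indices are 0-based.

Step 1: u_0 = a_0 = (-1, -3, -2).
Step 2: u_1 = a_1 − (-11/14)·u_0 = (-39/14, 9/14, 3/7).
Step 3: u_2 = a_2 − (-1/7)·u_0 − (44/39)·u_1 = (0, 24/13, -36/13).

u_2 = (0, 24/13, -36/13)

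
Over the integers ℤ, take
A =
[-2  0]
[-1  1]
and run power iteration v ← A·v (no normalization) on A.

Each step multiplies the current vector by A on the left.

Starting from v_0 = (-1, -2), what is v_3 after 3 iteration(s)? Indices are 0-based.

v_0 = (-1, -2).
v_1 = A·v_0 = (2, -1).
v_2 = A·v_1 = (-4, -3).
v_3 = A·v_2 = (8, 1).

v_3 = (8, 1)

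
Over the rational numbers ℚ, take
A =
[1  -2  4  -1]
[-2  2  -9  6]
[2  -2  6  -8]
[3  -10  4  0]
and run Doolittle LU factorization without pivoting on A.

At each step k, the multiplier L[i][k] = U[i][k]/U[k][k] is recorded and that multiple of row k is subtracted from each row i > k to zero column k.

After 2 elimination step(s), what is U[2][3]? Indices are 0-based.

Step 1: pivot at (0,0) is 1.
  row1 ← row1 − (-2)·row0  ⇒  L[1][0]=-2, U row1=(0, -2, -1, 4)
  row2 ← row2 − (2)·row0  ⇒  L[2][0]=2, U row2=(0, 2, -2, -6)
  row3 ← row3 − (3)·row0  ⇒  L[3][0]=3, U row3=(0, -4, -8, 3)
Step 2: pivot at (1,1) is -2.
  row2 ← row2 − (-1)·row1  ⇒  L[2][1]=-1, U row2=(0, 0, -3, -2)
  row3 ← row3 − (2)·row1  ⇒  L[3][1]=2, U row3=(0, 0, -6, -5)

U[2][3] = -2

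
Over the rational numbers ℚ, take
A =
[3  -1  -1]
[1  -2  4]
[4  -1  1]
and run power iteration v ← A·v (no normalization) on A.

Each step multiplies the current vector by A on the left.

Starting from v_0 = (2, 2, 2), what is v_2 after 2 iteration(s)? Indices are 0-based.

v_2 = (-8, 22, 10)

v_0 = (2, 2, 2).
v_1 = A·v_0 = (2, 6, 8).
v_2 = A·v_1 = (-8, 22, 10).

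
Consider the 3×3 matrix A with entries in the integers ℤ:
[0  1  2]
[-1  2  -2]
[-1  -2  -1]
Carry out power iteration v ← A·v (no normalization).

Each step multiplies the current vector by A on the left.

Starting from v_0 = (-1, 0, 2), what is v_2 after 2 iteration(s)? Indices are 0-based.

v_2 = (-5, -8, 3)

v_0 = (-1, 0, 2).
v_1 = A·v_0 = (4, -3, -1).
v_2 = A·v_1 = (-5, -8, 3).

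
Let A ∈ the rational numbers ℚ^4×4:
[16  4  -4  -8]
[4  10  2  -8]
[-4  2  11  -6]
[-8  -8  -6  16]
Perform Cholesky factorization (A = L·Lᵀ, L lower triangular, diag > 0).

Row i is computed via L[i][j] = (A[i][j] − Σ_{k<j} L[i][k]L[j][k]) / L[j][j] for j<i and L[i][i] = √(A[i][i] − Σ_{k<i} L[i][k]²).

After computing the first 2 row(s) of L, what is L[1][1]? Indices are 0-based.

Step 1: L[0][0] = √(16) = 4.
  L[1][0] = (4) / L[0][0] = 1.
Step 2: L[1][1] = √(9) = 3.

L[1][1] = 3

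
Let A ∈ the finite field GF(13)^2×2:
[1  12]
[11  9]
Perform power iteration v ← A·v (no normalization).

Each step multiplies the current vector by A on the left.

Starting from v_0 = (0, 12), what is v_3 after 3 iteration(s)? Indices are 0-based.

v_3 = (2, 0)

v_0 = (0, 12).
v_1 = A·v_0 = (1, 4).
v_2 = A·v_1 = (10, 8).
v_3 = A·v_2 = (2, 0).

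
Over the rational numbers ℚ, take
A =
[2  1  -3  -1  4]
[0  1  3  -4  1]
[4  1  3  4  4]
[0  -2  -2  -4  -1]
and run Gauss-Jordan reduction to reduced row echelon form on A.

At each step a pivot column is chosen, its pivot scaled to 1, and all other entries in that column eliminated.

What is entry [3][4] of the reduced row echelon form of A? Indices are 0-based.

pivot(0,0)=2: scale R0 → (1, 1/2, -3/2, -1/2, 2)
  clear (2,0): R2 −= (4)R0 → (0, -1, 9, 6, -4)
pivot(1,1)=1: scale R1 → (0, 1, 3, -4, 1)
  clear (0,1): R0 −= (1/2)R1 → (1, 0, -3, 3/2, 3/2)
  clear (2,1): R2 −= (-1)R1 → (0, 0, 12, 2, -3)
  clear (3,1): R3 −= (-2)R1 → (0, 0, 4, -12, 1)
pivot(2,2)=12: scale R2 → (0, 0, 1, 1/6, -1/4)
  clear (0,2): R0 −= (-3)R2 → (1, 0, 0, 2, 3/4)
  clear (1,2): R1 −= (3)R2 → (0, 1, 0, -9/2, 7/4)
  clear (3,2): R3 −= (4)R2 → (0, 0, 0, -38/3, 2)
pivot(3,3)=-38/3: scale R3 → (0, 0, 0, 1, -3/19)
  clear (0,3): R0 −= (2)R3 → (1, 0, 0, 0, 81/76)
  clear (1,3): R1 −= (-9/2)R3 → (0, 1, 0, 0, 79/76)
  clear (2,3): R2 −= (1/6)R3 → (0, 0, 1, 0, -17/76)

M[3][4] = -3/19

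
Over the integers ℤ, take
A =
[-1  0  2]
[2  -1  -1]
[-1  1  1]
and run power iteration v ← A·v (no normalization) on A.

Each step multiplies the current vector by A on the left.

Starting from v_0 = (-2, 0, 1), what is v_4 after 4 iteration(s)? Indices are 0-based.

v_4 = (18, -30, 16)

v_0 = (-2, 0, 1).
v_1 = A·v_0 = (4, -5, 3).
v_2 = A·v_1 = (2, 10, -6).
v_3 = A·v_2 = (-14, 0, 2).
v_4 = A·v_3 = (18, -30, 16).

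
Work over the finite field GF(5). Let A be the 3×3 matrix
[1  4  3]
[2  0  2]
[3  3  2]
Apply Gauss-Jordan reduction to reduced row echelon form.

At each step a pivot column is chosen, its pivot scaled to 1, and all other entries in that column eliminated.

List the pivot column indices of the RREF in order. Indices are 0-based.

pivot columns: 0, 1

step 1: normalize row 0 (÷1) = (1, 4, 3)
  row 1: subtract 2×row0 = (0, 2, 1)
  row 2: subtract 3×row0 = (0, 1, 3)
step 2: normalize row 1 (÷2) = (0, 1, 3)
  row 0: subtract 4×row1 = (1, 0, 1)
  row 2: subtract 1×row1 = (0, 0, 0)
skip col 2 (zero from row 2)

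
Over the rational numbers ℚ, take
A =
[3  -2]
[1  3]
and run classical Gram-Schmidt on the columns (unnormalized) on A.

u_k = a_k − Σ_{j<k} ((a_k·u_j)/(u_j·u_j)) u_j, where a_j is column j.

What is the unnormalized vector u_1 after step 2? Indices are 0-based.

Step 1: u_0 = a_0 = (3, 1).
Step 2: u_1 = a_1 − (-3/10)·u_0 = (-11/10, 33/10).

u_1 = (-11/10, 33/10)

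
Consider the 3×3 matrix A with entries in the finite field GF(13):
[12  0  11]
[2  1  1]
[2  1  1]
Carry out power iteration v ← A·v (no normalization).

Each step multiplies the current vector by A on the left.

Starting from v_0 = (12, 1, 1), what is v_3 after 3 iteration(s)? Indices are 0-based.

v_3 = (3, 11, 11)

v_0 = (12, 1, 1).
v_1 = A·v_0 = (12, 0, 0).
v_2 = A·v_1 = (1, 11, 11).
v_3 = A·v_2 = (3, 11, 11).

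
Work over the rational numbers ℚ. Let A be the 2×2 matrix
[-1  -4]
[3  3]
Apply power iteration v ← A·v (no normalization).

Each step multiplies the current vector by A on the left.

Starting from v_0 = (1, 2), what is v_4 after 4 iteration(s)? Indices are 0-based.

v_0 = (1, 2).
v_1 = A·v_0 = (-9, 9).
v_2 = A·v_1 = (-27, 0).
v_3 = A·v_2 = (27, -81).
v_4 = A·v_3 = (297, -162).

v_4 = (297, -162)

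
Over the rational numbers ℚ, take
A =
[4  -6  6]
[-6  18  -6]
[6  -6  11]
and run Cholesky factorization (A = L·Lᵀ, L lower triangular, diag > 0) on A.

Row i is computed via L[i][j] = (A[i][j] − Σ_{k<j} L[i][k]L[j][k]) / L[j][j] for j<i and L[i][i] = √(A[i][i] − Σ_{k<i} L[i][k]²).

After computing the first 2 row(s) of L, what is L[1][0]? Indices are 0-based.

L[1][0] = -3

Step 1: L[0][0] = √(4) = 2.
  L[1][0] = (-6) / L[0][0] = -3.
Step 2: L[1][1] = √(9) = 3.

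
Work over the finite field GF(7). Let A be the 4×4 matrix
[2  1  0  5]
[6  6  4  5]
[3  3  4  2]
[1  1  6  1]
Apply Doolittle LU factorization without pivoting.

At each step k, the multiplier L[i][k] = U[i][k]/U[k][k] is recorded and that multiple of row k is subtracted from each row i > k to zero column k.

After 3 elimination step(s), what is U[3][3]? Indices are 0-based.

U[3][3] = 5

k=0: U[0][0]=2
  eliminate (1,0): mult=3, new row 1: (0, 3, 4, 4); set L[1][0]=3
  eliminate (2,0): mult=5, new row 2: (0, 5, 4, 5); set L[2][0]=5
  eliminate (3,0): mult=4, new row 3: (0, 4, 6, 2); set L[3][0]=4
k=1: U[1][1]=3
  eliminate (2,1): mult=4, new row 2: (0, 0, 2, 3); set L[2][1]=4
  eliminate (3,1): mult=6, new row 3: (0, 0, 3, 6); set L[3][1]=6
k=2: U[2][2]=2
  eliminate (3,2): mult=5, new row 3: (0, 0, 0, 5); set L[3][2]=5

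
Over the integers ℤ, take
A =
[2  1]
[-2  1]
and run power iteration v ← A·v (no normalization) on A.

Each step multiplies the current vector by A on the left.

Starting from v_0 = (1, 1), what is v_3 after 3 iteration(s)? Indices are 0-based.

v_3 = (3, -17)

v_0 = (1, 1).
v_1 = A·v_0 = (3, -1).
v_2 = A·v_1 = (5, -7).
v_3 = A·v_2 = (3, -17).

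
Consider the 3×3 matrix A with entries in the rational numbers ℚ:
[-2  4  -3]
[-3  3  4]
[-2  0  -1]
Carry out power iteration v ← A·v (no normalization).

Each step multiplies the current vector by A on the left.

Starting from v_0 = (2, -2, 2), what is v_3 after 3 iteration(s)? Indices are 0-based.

v_3 = (-130, 108, -118)

v_0 = (2, -2, 2).
v_1 = A·v_0 = (-18, -4, -6).
v_2 = A·v_1 = (38, 18, 42).
v_3 = A·v_2 = (-130, 108, -118).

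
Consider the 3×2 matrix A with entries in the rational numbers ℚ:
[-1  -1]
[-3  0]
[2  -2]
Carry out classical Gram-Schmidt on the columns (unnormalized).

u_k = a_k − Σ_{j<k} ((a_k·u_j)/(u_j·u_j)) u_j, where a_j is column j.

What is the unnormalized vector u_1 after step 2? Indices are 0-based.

Step 1: u_0 = a_0 = (-1, -3, 2).
Step 2: u_1 = a_1 − (-3/14)·u_0 = (-17/14, -9/14, -11/7).

u_1 = (-17/14, -9/14, -11/7)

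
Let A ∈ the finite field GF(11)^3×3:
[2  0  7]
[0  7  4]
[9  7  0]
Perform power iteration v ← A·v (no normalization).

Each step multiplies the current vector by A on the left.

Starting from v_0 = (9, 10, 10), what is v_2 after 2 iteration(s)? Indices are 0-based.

v_0 = (9, 10, 10).
v_1 = A·v_0 = (0, 0, 8).
v_2 = A·v_1 = (1, 10, 0).

v_2 = (1, 10, 0)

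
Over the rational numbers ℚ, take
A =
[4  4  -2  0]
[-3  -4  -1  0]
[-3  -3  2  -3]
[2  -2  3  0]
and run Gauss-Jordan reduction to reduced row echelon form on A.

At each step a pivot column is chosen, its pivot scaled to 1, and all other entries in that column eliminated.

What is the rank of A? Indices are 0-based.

pivot(0,0)=4: scale R0 → (1, 1, -1/2, 0)
  clear (1,0): R1 −= (-3)R0 → (0, -1, -5/2, 0)
  clear (2,0): R2 −= (-3)R0 → (0, 0, 1/2, -3)
  clear (3,0): R3 −= (2)R0 → (0, -4, 4, 0)
pivot(1,1)=-1: scale R1 → (0, 1, 5/2, 0)
  clear (0,1): R0 −= (1)R1 → (1, 0, -3, 0)
  clear (3,1): R3 −= (-4)R1 → (0, 0, 14, 0)
pivot(2,2)=1/2: scale R2 → (0, 0, 1, -6)
  clear (0,2): R0 −= (-3)R2 → (1, 0, 0, -18)
  clear (1,2): R1 −= (5/2)R2 → (0, 1, 0, 15)
  clear (3,2): R3 −= (14)R2 → (0, 0, 0, 84)
pivot(3,3)=84: scale R3 → (0, 0, 0, 1)
  clear (0,3): R0 −= (-18)R3 → (1, 0, 0, 0)
  clear (1,3): R1 −= (15)R3 → (0, 1, 0, 0)
  clear (2,3): R2 −= (-6)R3 → (0, 0, 1, 0)

rank = 4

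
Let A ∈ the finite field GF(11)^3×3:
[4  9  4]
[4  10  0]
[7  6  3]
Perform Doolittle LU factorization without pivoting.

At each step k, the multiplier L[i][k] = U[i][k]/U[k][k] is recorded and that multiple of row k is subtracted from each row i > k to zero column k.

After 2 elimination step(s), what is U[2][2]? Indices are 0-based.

U[2][2] = 1

Step 1: pivot at (0,0) is 4.
  row1 ← row1 − (1)·row0  ⇒  L[1][0]=1, U row1=(0, 1, 7)
  row2 ← row2 − (10)·row0  ⇒  L[2][0]=10, U row2=(0, 4, 7)
Step 2: pivot at (1,1) is 1.
  row2 ← row2 − (4)·row1  ⇒  L[2][1]=4, U row2=(0, 0, 1)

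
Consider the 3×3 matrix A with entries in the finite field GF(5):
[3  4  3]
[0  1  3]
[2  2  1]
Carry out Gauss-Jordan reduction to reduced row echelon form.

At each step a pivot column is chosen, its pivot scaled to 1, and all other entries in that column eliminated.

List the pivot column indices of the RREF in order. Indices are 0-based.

step 1: normalize row 0 (÷3) = (1, 3, 1)
  row 2: subtract 2×row0 = (0, 1, 4)
step 2: normalize row 1 (÷1) = (0, 1, 3)
  row 0: subtract 3×row1 = (1, 0, 2)
  row 2: subtract 1×row1 = (0, 0, 1)
step 3: normalize row 2 (÷1) = (0, 0, 1)
  row 0: subtract 2×row2 = (1, 0, 0)
  row 1: subtract 3×row2 = (0, 1, 0)

pivot columns: 0, 1, 2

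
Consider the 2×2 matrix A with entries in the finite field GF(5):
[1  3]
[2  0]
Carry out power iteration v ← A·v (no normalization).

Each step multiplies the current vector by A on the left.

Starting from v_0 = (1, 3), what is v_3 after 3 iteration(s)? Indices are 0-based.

v_3 = (1, 2)

v_0 = (1, 3).
v_1 = A·v_0 = (0, 2).
v_2 = A·v_1 = (1, 0).
v_3 = A·v_2 = (1, 2).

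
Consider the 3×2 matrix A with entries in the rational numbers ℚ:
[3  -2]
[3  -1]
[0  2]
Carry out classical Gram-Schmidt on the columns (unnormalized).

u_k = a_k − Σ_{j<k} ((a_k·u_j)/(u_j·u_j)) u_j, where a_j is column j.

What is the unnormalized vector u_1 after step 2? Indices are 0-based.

Step 1: u_0 = a_0 = (3, 3, 0).
Step 2: u_1 = a_1 − (-1/2)·u_0 = (-1/2, 1/2, 2).

u_1 = (-1/2, 1/2, 2)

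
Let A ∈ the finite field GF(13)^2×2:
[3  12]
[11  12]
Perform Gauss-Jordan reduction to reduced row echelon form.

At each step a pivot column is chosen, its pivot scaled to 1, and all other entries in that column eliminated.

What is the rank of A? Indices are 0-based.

rank = 2

pivot(0,0)=3: scale R0 → (1, 4)
  clear (1,0): R1 −= (11)R0 → (0, 7)
pivot(1,1)=7: scale R1 → (0, 1)
  clear (0,1): R0 −= (4)R1 → (1, 0)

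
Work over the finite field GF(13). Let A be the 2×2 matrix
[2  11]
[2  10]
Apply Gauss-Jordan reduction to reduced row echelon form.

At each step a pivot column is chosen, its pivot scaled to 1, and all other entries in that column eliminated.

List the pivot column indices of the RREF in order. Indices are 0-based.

step 1: normalize row 0 (÷2) = (1, 12)
  row 1: subtract 2×row0 = (0, 12)
step 2: normalize row 1 (÷12) = (0, 1)
  row 0: subtract 12×row1 = (1, 0)

pivot columns: 0, 1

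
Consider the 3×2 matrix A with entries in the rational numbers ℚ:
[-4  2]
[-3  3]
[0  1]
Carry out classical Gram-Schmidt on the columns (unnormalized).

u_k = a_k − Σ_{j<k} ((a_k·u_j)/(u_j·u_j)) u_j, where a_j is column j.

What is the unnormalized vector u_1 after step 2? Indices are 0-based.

u_1 = (-18/25, 24/25, 1)

Step 1: u_0 = a_0 = (-4, -3, 0).
Step 2: u_1 = a_1 − (-17/25)·u_0 = (-18/25, 24/25, 1).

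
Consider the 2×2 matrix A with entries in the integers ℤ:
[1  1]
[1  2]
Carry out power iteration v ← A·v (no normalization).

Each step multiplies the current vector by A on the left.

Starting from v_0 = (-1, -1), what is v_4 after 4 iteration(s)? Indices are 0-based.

v_0 = (-1, -1).
v_1 = A·v_0 = (-2, -3).
v_2 = A·v_1 = (-5, -8).
v_3 = A·v_2 = (-13, -21).
v_4 = A·v_3 = (-34, -55).

v_4 = (-34, -55)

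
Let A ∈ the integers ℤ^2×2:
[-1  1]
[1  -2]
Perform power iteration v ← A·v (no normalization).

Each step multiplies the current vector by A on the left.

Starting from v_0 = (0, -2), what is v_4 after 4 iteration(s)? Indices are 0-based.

v_0 = (0, -2).
v_1 = A·v_0 = (-2, 4).
v_2 = A·v_1 = (6, -10).
v_3 = A·v_2 = (-16, 26).
v_4 = A·v_3 = (42, -68).

v_4 = (42, -68)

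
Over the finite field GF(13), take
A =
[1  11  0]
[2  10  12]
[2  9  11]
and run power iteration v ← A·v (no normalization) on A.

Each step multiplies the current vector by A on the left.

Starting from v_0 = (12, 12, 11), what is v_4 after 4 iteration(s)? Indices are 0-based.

v_0 = (12, 12, 11).
v_1 = A·v_0 = (1, 3, 6).
v_2 = A·v_1 = (8, 0, 4).
v_3 = A·v_2 = (8, 12, 8).
v_4 = A·v_3 = (10, 11, 4).

v_4 = (10, 11, 4)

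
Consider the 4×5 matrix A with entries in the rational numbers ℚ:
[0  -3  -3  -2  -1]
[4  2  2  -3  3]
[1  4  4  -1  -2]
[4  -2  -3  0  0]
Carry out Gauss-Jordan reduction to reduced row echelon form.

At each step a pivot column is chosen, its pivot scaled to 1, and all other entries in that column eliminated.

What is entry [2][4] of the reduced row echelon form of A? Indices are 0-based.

step 1: exchange rows 0,1
step 1: normalize row 0 (÷4) = (1, 1/2, 1/2, -3/4, 3/4)
  row 2: subtract 1×row0 = (0, 7/2, 7/2, -1/4, -11/4)
  row 3: subtract 4×row0 = (0, -4, -5, 3, -3)
step 2: normalize row 1 (÷-3) = (0, 1, 1, 2/3, 1/3)
  row 0: subtract 1/2×row1 = (1, 0, 0, -13/12, 7/12)
  row 2: subtract 7/2×row1 = (0, 0, 0, -31/12, -47/12)
  row 3: subtract -4×row1 = (0, 0, -1, 17/3, -5/3)
step 3: exchange rows 2,3
step 3: normalize row 2 (÷-1) = (0, 0, 1, -17/3, 5/3)
  row 1: subtract 1×row2 = (0, 1, 0, 19/3, -4/3)
step 4: normalize row 3 (÷-31/12) = (0, 0, 0, 1, 47/31)
  row 0: subtract -13/12×row3 = (1, 0, 0, 0, 69/31)
  row 1: subtract 19/3×row3 = (0, 1, 0, 0, -339/31)
  row 2: subtract -17/3×row3 = (0, 0, 1, 0, 318/31)

M[2][4] = 318/31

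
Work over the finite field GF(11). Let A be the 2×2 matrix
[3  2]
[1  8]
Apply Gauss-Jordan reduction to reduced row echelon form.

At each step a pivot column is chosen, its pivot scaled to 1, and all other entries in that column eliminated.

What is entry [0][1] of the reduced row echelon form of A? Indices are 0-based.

M[0][1] = 8

pivot(0,0)=3: scale R0 → (1, 8)
  clear (1,0): R1 −= (1)R0 → (0, 0)
col 1: no nonzero at/below row 1; advance.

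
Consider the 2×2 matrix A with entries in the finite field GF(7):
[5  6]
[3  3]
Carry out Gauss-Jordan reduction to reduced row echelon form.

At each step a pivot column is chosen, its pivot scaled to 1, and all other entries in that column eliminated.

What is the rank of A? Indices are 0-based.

[1] R0 /= 5  ⇒  (1, 4)
     R1 -= 3·R0  ⇒  (0, 5)
[2] R1 /= 5  ⇒  (0, 1)
     R0 -= 4·R1  ⇒  (1, 0)

rank = 2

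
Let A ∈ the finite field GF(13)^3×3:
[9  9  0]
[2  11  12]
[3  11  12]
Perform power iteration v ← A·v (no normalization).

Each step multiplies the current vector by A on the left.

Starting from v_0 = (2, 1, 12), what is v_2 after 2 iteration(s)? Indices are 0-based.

v_2 = (10, 4, 5)

v_0 = (2, 1, 12).
v_1 = A·v_0 = (1, 3, 5).
v_2 = A·v_1 = (10, 4, 5).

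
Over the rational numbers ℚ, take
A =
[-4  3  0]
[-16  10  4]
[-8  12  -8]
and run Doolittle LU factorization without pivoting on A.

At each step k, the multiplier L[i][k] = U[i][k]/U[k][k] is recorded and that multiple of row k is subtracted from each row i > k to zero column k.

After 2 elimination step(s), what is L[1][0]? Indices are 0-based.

Step 1: pivot at (0,0) is -4.
  row1 ← row1 − (4)·row0  ⇒  L[1][0]=4, U row1=(0, -2, 4)
  row2 ← row2 − (2)·row0  ⇒  L[2][0]=2, U row2=(0, 6, -8)
Step 2: pivot at (1,1) is -2.
  row2 ← row2 − (-3)·row1  ⇒  L[2][1]=-3, U row2=(0, 0, 4)

L[1][0] = 4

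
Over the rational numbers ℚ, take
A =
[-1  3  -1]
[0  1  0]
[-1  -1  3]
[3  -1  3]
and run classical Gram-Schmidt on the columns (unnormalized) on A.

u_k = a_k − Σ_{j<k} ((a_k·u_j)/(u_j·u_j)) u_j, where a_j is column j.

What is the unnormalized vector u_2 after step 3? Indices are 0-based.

u_2 = (124/107, 64/107, 296/107, 140/107)

Step 1: u_0 = a_0 = (-1, 0, -1, 3).
Step 2: u_1 = a_1 − (-5/11)·u_0 = (28/11, 1, -16/11, 4/11).
Step 3: u_2 = a_2 − (7/11)·u_0 − (-64/107)·u_1 = (124/107, 64/107, 296/107, 140/107).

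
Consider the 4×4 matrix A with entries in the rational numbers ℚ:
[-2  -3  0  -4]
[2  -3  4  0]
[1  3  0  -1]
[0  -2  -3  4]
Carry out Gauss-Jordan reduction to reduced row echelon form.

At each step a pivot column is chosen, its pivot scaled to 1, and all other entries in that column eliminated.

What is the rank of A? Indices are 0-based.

step 1: normalize row 0 (÷-2) = (1, 3/2, 0, 2)
  row 1: subtract 2×row0 = (0, -6, 4, -4)
  row 2: subtract 1×row0 = (0, 3/2, 0, -3)
step 2: normalize row 1 (÷-6) = (0, 1, -2/3, 2/3)
  row 0: subtract 3/2×row1 = (1, 0, 1, 1)
  row 2: subtract 3/2×row1 = (0, 0, 1, -4)
  row 3: subtract -2×row1 = (0, 0, -13/3, 16/3)
step 3: normalize row 2 (÷1) = (0, 0, 1, -4)
  row 0: subtract 1×row2 = (1, 0, 0, 5)
  row 1: subtract -2/3×row2 = (0, 1, 0, -2)
  row 3: subtract -13/3×row2 = (0, 0, 0, -12)
step 4: normalize row 3 (÷-12) = (0, 0, 0, 1)
  row 0: subtract 5×row3 = (1, 0, 0, 0)
  row 1: subtract -2×row3 = (0, 1, 0, 0)
  row 2: subtract -4×row3 = (0, 0, 1, 0)

rank = 4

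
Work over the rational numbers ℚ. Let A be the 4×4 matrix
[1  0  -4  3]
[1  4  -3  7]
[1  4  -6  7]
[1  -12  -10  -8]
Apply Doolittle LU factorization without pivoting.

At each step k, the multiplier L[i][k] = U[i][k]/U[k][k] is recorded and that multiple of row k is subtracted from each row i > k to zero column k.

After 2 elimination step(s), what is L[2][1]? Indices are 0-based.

[col 0] pivot 1
  R1 -= 1*R0 → (0, 4, 1, 4)  (L[1][0] := 1)
  R2 -= 1*R0 → (0, 4, -2, 4)  (L[2][0] := 1)
  R3 -= 1*R0 → (0, -12, -6, -11)  (L[3][0] := 1)
[col 1] pivot 4
  R2 -= 1*R1 → (0, 0, -3, 0)  (L[2][1] := 1)
  R3 -= -3*R1 → (0, 0, -3, 1)  (L[3][1] := -3)

L[2][1] = 1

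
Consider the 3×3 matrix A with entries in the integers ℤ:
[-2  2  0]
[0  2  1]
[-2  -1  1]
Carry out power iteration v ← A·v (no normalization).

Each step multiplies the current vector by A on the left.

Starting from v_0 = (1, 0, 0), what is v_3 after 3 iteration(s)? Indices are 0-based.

v_3 = (-12, -2, -4)

v_0 = (1, 0, 0).
v_1 = A·v_0 = (-2, 0, -2).
v_2 = A·v_1 = (4, -2, 2).
v_3 = A·v_2 = (-12, -2, -4).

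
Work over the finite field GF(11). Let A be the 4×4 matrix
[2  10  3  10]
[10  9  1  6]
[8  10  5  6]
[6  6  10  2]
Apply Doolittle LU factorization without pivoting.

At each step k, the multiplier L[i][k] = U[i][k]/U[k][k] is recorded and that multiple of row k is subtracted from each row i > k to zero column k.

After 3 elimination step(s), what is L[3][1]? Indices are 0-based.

[col 0] pivot 2
  R1 -= 5*R0 → (0, 3, 8, 0)  (L[1][0] := 5)
  R2 -= 4*R0 → (0, 3, 4, 10)  (L[2][0] := 4)
  R3 -= 3*R0 → (0, 9, 1, 5)  (L[3][0] := 3)
[col 1] pivot 3
  R2 -= 1*R1 → (0, 0, 7, 10)  (L[2][1] := 1)
  R3 -= 3*R1 → (0, 0, 10, 5)  (L[3][1] := 3)
[col 2] pivot 7
  R3 -= 3*R2 → (0, 0, 0, 8)  (L[3][2] := 3)

L[3][1] = 3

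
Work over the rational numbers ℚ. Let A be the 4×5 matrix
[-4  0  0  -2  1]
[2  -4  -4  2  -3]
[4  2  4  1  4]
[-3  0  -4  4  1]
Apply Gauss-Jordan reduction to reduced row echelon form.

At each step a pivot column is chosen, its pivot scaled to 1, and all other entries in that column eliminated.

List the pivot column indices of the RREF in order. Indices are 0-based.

pivot columns: 0, 1, 2, 3

[1] R0 /= -4  ⇒  (1, 0, 0, 1/2, -1/4)
     R1 -= 2·R0  ⇒  (0, -4, -4, 1, -5/2)
     R2 -= 4·R0  ⇒  (0, 2, 4, -1, 5)
     R3 -= -3·R0  ⇒  (0, 0, -4, 11/2, 1/4)
[2] R1 /= -4  ⇒  (0, 1, 1, -1/4, 5/8)
     R2 -= 2·R1  ⇒  (0, 0, 2, -1/2, 15/4)
[3] R2 /= 2  ⇒  (0, 0, 1, -1/4, 15/8)
     R1 -= 1·R2  ⇒  (0, 1, 0, 0, -5/4)
     R3 -= -4·R2  ⇒  (0, 0, 0, 9/2, 31/4)
[4] R3 /= 9/2  ⇒  (0, 0, 0, 1, 31/18)
     R0 -= 1/2·R3  ⇒  (1, 0, 0, 0, -10/9)
     R2 -= -1/4·R3  ⇒  (0, 0, 1, 0, 83/36)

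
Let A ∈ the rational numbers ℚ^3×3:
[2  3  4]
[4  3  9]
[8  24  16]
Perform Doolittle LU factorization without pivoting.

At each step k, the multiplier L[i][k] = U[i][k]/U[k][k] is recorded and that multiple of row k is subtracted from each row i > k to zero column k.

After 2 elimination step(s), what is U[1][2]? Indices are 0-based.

Step 1: pivot at (0,0) is 2.
  row1 ← row1 − (2)·row0  ⇒  L[1][0]=2, U row1=(0, -3, 1)
  row2 ← row2 − (4)·row0  ⇒  L[2][0]=4, U row2=(0, 12, 0)
Step 2: pivot at (1,1) is -3.
  row2 ← row2 − (-4)·row1  ⇒  L[2][1]=-4, U row2=(0, 0, 4)

U[1][2] = 1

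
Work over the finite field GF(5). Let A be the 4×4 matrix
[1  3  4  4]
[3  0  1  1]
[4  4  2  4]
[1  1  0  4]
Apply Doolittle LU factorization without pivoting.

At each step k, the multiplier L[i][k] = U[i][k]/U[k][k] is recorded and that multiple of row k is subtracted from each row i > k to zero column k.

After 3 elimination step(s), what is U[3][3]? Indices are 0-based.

[col 0] pivot 1
  R1 -= 3*R0 → (0, 1, 4, 4)  (L[1][0] := 3)
  R2 -= 4*R0 → (0, 2, 1, 3)  (L[2][0] := 4)
  R3 -= 1*R0 → (0, 3, 1, 0)  (L[3][0] := 1)
[col 1] pivot 1
  R2 -= 2*R1 → (0, 0, 3, 0)  (L[2][1] := 2)
  R3 -= 3*R1 → (0, 0, 4, 3)  (L[3][1] := 3)
[col 2] pivot 3
  R3 -= 3*R2 → (0, 0, 0, 3)  (L[3][2] := 3)

U[3][3] = 3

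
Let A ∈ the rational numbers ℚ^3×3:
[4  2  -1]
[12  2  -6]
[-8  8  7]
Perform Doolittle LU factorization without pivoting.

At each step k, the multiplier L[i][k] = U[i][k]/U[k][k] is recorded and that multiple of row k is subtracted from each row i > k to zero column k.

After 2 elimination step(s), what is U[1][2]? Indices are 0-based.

U[1][2] = -3

Step 1: pivot at (0,0) is 4.
  row1 ← row1 − (3)·row0  ⇒  L[1][0]=3, U row1=(0, -4, -3)
  row2 ← row2 − (-2)·row0  ⇒  L[2][0]=-2, U row2=(0, 12, 5)
Step 2: pivot at (1,1) is -4.
  row2 ← row2 − (-3)·row1  ⇒  L[2][1]=-3, U row2=(0, 0, -4)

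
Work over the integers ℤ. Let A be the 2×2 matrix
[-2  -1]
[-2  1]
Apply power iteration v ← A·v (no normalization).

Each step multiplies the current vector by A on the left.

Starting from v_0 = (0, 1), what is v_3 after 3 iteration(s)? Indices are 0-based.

v_3 = (-5, 1)

v_0 = (0, 1).
v_1 = A·v_0 = (-1, 1).
v_2 = A·v_1 = (1, 3).
v_3 = A·v_2 = (-5, 1).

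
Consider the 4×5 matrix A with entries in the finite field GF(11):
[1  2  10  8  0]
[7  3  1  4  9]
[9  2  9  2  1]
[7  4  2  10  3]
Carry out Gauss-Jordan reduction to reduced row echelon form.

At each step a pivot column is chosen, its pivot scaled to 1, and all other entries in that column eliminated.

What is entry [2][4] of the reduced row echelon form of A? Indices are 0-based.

step 1: normalize row 0 (÷1) = (1, 2, 10, 8, 0)
  row 1: subtract 7×row0 = (0, 0, 8, 3, 9)
  row 2: subtract 9×row0 = (0, 6, 7, 7, 1)
  row 3: subtract 7×row0 = (0, 1, 9, 9, 3)
step 2: exchange rows 1,2
step 2: normalize row 1 (÷6) = (0, 1, 3, 3, 2)
  row 0: subtract 2×row1 = (1, 0, 4, 2, 7)
  row 3: subtract 1×row1 = (0, 0, 6, 6, 1)
step 3: normalize row 2 (÷8) = (0, 0, 1, 10, 8)
  row 0: subtract 4×row2 = (1, 0, 0, 6, 8)
  row 1: subtract 3×row2 = (0, 1, 0, 6, 0)
  row 3: subtract 6×row2 = (0, 0, 0, 1, 8)
step 4: normalize row 3 (÷1) = (0, 0, 0, 1, 8)
  row 0: subtract 6×row3 = (1, 0, 0, 0, 4)
  row 1: subtract 6×row3 = (0, 1, 0, 0, 7)
  row 2: subtract 10×row3 = (0, 0, 1, 0, 5)

M[2][4] = 5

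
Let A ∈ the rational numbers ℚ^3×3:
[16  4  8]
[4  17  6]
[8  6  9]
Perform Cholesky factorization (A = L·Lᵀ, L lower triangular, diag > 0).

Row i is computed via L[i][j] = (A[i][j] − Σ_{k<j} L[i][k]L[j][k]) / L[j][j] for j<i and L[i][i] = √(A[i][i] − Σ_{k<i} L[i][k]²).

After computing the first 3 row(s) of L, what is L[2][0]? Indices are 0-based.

L[2][0] = 2

Step 1: L[0][0] = √(16) = 4.
  L[1][0] = (4) / L[0][0] = 1.
Step 2: L[1][1] = √(16) = 4.
  L[2][0] = (8) / L[0][0] = 2.
  L[2][1] = (4) / L[1][1] = 1.
Step 3: L[2][2] = √(4) = 2.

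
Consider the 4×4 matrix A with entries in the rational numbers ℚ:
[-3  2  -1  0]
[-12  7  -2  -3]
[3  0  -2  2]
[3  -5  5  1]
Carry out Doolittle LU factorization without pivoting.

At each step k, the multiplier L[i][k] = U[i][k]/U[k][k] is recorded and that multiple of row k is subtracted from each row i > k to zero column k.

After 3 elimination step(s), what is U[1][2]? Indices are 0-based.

U[1][2] = 2

k=0: U[0][0]=-3
  eliminate (1,0): mult=4, new row 1: (0, -1, 2, -3); set L[1][0]=4
  eliminate (2,0): mult=-1, new row 2: (0, 2, -3, 2); set L[2][0]=-1
  eliminate (3,0): mult=-1, new row 3: (0, -3, 4, 1); set L[3][0]=-1
k=1: U[1][1]=-1
  eliminate (2,1): mult=-2, new row 2: (0, 0, 1, -4); set L[2][1]=-2
  eliminate (3,1): mult=3, new row 3: (0, 0, -2, 10); set L[3][1]=3
k=2: U[2][2]=1
  eliminate (3,2): mult=-2, new row 3: (0, 0, 0, 2); set L[3][2]=-2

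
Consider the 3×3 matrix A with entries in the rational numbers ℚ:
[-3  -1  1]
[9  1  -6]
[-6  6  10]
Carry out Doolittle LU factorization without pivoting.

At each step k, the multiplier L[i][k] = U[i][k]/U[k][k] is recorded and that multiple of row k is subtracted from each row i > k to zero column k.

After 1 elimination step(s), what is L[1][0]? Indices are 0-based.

[col 0] pivot -3
  R1 -= -3*R0 → (0, -2, -3)  (L[1][0] := -3)
  R2 -= 2*R0 → (0, 8, 8)  (L[2][0] := 2)

L[1][0] = -3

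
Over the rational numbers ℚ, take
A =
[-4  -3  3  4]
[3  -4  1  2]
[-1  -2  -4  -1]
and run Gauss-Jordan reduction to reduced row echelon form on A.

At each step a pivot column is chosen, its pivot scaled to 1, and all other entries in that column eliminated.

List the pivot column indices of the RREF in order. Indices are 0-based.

step 1: normalize row 0 (÷-4) = (1, 3/4, -3/4, -1)
  row 1: subtract 3×row0 = (0, -25/4, 13/4, 5)
  row 2: subtract -1×row0 = (0, -5/4, -19/4, -2)
step 2: normalize row 1 (÷-25/4) = (0, 1, -13/25, -4/5)
  row 0: subtract 3/4×row1 = (1, 0, -9/25, -2/5)
  row 2: subtract -5/4×row1 = (0, 0, -27/5, -3)
step 3: normalize row 2 (÷-27/5) = (0, 0, 1, 5/9)
  row 0: subtract -9/25×row2 = (1, 0, 0, -1/5)
  row 1: subtract -13/25×row2 = (0, 1, 0, -23/45)

pivot columns: 0, 1, 2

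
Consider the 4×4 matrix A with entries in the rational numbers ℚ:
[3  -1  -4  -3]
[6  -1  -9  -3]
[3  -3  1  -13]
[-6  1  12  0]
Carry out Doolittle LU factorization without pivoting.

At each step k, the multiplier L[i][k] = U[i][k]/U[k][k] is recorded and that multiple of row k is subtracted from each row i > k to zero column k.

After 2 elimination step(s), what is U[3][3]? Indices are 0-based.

U[3][3] = -3

[col 0] pivot 3
  R1 -= 2*R0 → (0, 1, -1, 3)  (L[1][0] := 2)
  R2 -= 1*R0 → (0, -2, 5, -10)  (L[2][0] := 1)
  R3 -= -2*R0 → (0, -1, 4, -6)  (L[3][0] := -2)
[col 1] pivot 1
  R2 -= -2*R1 → (0, 0, 3, -4)  (L[2][1] := -2)
  R3 -= -1*R1 → (0, 0, 3, -3)  (L[3][1] := -1)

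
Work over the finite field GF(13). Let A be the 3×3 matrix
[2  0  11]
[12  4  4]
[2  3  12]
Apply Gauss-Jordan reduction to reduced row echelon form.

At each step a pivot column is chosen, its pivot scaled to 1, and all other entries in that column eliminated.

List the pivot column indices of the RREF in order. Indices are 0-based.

step 1: normalize row 0 (÷2) = (1, 0, 12)
  row 1: subtract 12×row0 = (0, 4, 3)
  row 2: subtract 2×row0 = (0, 3, 1)
step 2: normalize row 1 (÷4) = (0, 1, 4)
  row 2: subtract 3×row1 = (0, 0, 2)
step 3: normalize row 2 (÷2) = (0, 0, 1)
  row 0: subtract 12×row2 = (1, 0, 0)
  row 1: subtract 4×row2 = (0, 1, 0)

pivot columns: 0, 1, 2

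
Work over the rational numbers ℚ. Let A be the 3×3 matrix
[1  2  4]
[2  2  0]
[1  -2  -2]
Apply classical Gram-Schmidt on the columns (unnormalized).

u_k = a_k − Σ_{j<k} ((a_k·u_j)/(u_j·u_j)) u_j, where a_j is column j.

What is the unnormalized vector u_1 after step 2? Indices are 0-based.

Step 1: u_0 = a_0 = (1, 2, 1).
Step 2: u_1 = a_1 − (2/3)·u_0 = (4/3, 2/3, -8/3).

u_1 = (4/3, 2/3, -8/3)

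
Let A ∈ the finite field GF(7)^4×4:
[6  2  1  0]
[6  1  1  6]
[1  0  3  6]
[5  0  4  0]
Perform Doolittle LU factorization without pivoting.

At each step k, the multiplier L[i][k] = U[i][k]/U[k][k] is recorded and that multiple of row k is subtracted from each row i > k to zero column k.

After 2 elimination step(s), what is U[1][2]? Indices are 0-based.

[col 0] pivot 6
  R1 -= 1*R0 → (0, 6, 0, 6)  (L[1][0] := 1)
  R2 -= 6*R0 → (0, 2, 4, 6)  (L[2][0] := 6)
  R3 -= 2*R0 → (0, 3, 2, 0)  (L[3][0] := 2)
[col 1] pivot 6
  R2 -= 5*R1 → (0, 0, 4, 4)  (L[2][1] := 5)
  R3 -= 4*R1 → (0, 0, 2, 4)  (L[3][1] := 4)

U[1][2] = 0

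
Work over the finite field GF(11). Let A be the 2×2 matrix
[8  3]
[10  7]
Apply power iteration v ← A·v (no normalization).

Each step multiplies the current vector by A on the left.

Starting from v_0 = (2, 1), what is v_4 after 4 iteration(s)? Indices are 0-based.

v_0 = (2, 1).
v_1 = A·v_0 = (8, 5).
v_2 = A·v_1 = (2, 5).
v_3 = A·v_2 = (9, 0).
v_4 = A·v_3 = (6, 2).

v_4 = (6, 2)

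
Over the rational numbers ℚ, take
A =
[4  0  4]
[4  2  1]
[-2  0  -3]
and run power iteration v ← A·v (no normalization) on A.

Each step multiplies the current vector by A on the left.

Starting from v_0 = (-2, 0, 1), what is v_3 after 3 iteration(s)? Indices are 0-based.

v_3 = (-28, -101, 9)

v_0 = (-2, 0, 1).
v_1 = A·v_0 = (-4, -7, 1).
v_2 = A·v_1 = (-12, -29, 5).
v_3 = A·v_2 = (-28, -101, 9).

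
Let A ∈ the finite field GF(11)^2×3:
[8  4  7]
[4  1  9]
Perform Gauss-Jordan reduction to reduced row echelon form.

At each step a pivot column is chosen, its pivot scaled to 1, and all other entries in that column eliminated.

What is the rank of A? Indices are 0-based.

pivot(0,0)=8: scale R0 → (1, 6, 5)
  clear (1,0): R1 −= (4)R0 → (0, 10, 0)
pivot(1,1)=10: scale R1 → (0, 1, 0)
  clear (0,1): R0 −= (6)R1 → (1, 0, 5)

rank = 2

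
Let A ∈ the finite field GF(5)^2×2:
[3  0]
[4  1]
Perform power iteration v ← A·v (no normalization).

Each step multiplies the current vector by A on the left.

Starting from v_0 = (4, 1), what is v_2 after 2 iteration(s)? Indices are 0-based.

v_0 = (4, 1).
v_1 = A·v_0 = (2, 2).
v_2 = A·v_1 = (1, 0).

v_2 = (1, 0)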